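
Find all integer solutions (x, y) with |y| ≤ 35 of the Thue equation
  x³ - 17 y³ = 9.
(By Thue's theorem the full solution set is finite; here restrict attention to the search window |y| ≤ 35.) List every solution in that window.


The equation is x³ - 17y³ = 9. For fixed y, x³ = 17·y³ + 9, so a solution requires the RHS to be a perfect cube.
Strategy: iterate y from -35 to 35, compute RHS = 17·y³ + 9, and check whether it is a (positive or negative) perfect cube.
Check small values of y:
  y = 0: RHS = 9 is not a perfect cube.
  y = 1: RHS = 26 is not a perfect cube.
  y = -1: RHS = -8 = (-2)³ ⇒ x = -2 works.
  y = 2: RHS = 145 is not a perfect cube.
  y = -2: RHS = -127 is not a perfect cube.
  y = 3: RHS = 468 is not a perfect cube.
  y = -3: RHS = -450 is not a perfect cube.
Continuing the search up to |y| = 35 finds no further solutions beyond those listed.
Collected solutions: (-2, -1).

Solutions (with |y| ≤ 35): (-2, -1).


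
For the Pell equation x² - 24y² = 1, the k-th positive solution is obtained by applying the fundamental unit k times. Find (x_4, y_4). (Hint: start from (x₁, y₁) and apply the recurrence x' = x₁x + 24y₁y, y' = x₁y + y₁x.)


Step 1: Find the fundamental solution (x₁, y₁) of x² - 24y² = 1.
  Expand √24 as a continued fraction. a₀ = ⌊√24⌋ = 4; iterate m_{k+1} = d_k·a_k − m_k, d_{k+1} = (24 − m_{k+1}²)/d_k, a_{k+1} = ⌊(a₀ + m_{k+1})/d_{k+1}⌋ (starting m₀ = 0, d₀ = 1), with convergents p_k = a_k·p_{k-1} + p_{k-2}, q_k = a_k·q_{k-1} + q_{k-2} (p₋₁ = 1, q₋₁ = 0):
  k = 0: a₀ = 4; p₀/q₀ = 4/1; p₀² − 24·q₀² = 16 − 24 = -8.
  k = 1: m = 4, d = 8, a = ⌊(4 + 4)/8⌋ = 1; p/q = (1·4 + 1)/(1·1 + 0) = 5/1; p² − 24·q² = 25 − 24 = 1.
  The first convergent with p² − 24·q² = 1 gives the fundamental solution (x₁, y₁) = (5, 1).
Step 2: Apply the recurrence (x_{n+1}, y_{n+1}) = (x₁x_n + 24y₁y_n, x₁y_n + y₁x_n) repeatedly.
  From (x_1, y_1) = (5, 1): x_2 = 5·5 + 24·1·1 = 49; y_2 = 5·1 + 1·5 = 10.
  From (x_2, y_2) = (49, 10): x_3 = 5·49 + 24·1·10 = 485; y_3 = 5·10 + 1·49 = 99.
  From (x_3, y_3) = (485, 99): x_4 = 5·485 + 24·1·99 = 4801; y_4 = 5·99 + 1·485 = 980.
Step 3: Verify x_4² - 24·y_4² = 23049601 - 23049600 = 1 (should be 1). ✓

(x_1, y_1) = (5, 1); (x_4, y_4) = (4801, 980).


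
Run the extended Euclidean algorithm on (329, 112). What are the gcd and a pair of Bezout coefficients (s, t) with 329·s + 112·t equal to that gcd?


Euclidean algorithm on (329, 112) — divide until remainder is 0:
  329 = 2 · 112 + 105
  112 = 1 · 105 + 7
  105 = 15 · 7 + 0
gcd(329, 112) = 7.
Track Bezout coefficients alongside the remainders: start with r₀ = 329 = a·1 + b·0 (s = 1, t = 0) and r₁ = 112 = a·0 + b·1 (s = 0, t = 1); each new remainder r_{k+1} = r_{k-1} − q_k·r_k inherits s_{k+1} = s_{k-1} − q_k·s_k, t_{k+1} = t_{k-1} − q_k·t_k, so r_k = a·s_k + b·t_k at every step:
  q = 2: r = 105, s = 1 − 2·0 = 1, t = 0 − 2·1 = -2  (check: 329·1 + 112·(-2) = 105)
  q = 1: r = 7, s = 0 − 1·1 = -1, t = 1 − 1·(-2) = 3  (check: 329·(-1) + 112·3 = 7)
The row with r = 7 (the gcd) gives the Bezout coefficients s = -1, t = 3.
Result: 329 · (-1) + 112 · (3) = 7.

gcd(329, 112) = 7; s = -1, t = 3 (check: 329·(-1) + 112·3 = 7).


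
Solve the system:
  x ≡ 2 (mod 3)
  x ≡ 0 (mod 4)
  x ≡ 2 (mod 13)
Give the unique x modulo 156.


Moduli 3, 4, 13 are pairwise coprime; by CRT there is a unique solution modulo M = 3 · 4 · 13 = 156.
Solve pairwise, accumulating the modulus:
  Start with x ≡ 2 (mod 3).
  Combine with x ≡ 0 (mod 4): since gcd(3, 4) = 1, we get a unique residue mod 12.
    Write x = 2 + 3·t and substitute into x ≡ 0 (mod 4): 3·t ≡ 0 − 2 = -2 (mod 4).
    Reduce coefficients mod 4: 3·t ≡ 2 (mod 4).
    The inverse of 3 mod 4 is 3 (since 3·3 = 9 = 2·4 + 1), so t ≡ 3·2 = 6 ≡ 2 (mod 4).
    Then x = 2 + 3·2 = 8, valid modulo lcm(3, 4) = 12: x ≡ 8 (mod 12).
  Combine with x ≡ 2 (mod 13): since gcd(12, 13) = 1, we get a unique residue mod 156.
    Write x = 8 + 12·t and substitute into x ≡ 2 (mod 13): 12·t ≡ 2 − 8 = -6 (mod 13).
    Reduce coefficients mod 13: 12·t ≡ 7 (mod 13).
    The inverse of 12 mod 13 is 12 (since 12·12 = 144 = 11·13 + 1), so t ≡ 12·7 = 84 ≡ 6 (mod 13).
    Then x = 8 + 12·6 = 80, valid modulo lcm(12, 13) = 156: x ≡ 80 (mod 156).
Verify: 80 mod 3 = 2 ✓, 80 mod 4 = 0 ✓, 80 mod 13 = 2 ✓.

x ≡ 80 (mod 156).


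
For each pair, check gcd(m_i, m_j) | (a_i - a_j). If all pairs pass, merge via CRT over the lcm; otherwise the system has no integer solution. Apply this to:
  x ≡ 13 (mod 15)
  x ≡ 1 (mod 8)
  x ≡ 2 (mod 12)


Moduli 15, 8, 12 are not pairwise coprime, so CRT works modulo lcm(m_i) when all pairwise compatibility conditions hold.
Pairwise compatibility: gcd(m_i, m_j) must divide a_i - a_j for every pair.
Merge one congruence at a time:
  Start: x ≡ 13 (mod 15).
  Combine with x ≡ 1 (mod 8): gcd(15, 8) = 1; 1 - 13 = -12, which IS divisible by 1, so compatible.
    Write x = 13 + 15·t and substitute into x ≡ 1 (mod 8): 15·t ≡ 1 − 13 = -12 (mod 8).
    Reduce coefficients mod 8: 7·t ≡ 4 (mod 8).
    The inverse of 7 mod 8 is 7 (since 7·7 = 49 = 6·8 + 1), so t ≡ 7·4 = 28 ≡ 4 (mod 8).
    Then x = 13 + 15·4 = 73, valid modulo lcm(15, 8) = 120: x ≡ 73 (mod 120).
  Combine with x ≡ 2 (mod 12): gcd(120, 12) = 12, and 2 - 73 = -71 is NOT divisible by 12.
    ⇒ system is inconsistent (no integer solution).

No solution (the system is inconsistent).


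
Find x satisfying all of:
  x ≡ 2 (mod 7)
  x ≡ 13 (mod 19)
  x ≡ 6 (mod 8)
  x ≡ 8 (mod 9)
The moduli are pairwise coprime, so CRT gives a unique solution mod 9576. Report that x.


Product of moduli M = 7 · 19 · 8 · 9 = 9576.
Merge one congruence at a time:
  Start: x ≡ 2 (mod 7).
  Combine with x ≡ 13 (mod 19); new modulus lcm = 133.
    Write x = 2 + 7·t and substitute into x ≡ 13 (mod 19): 7·t ≡ 13 − 2 = 11 (mod 19).
    The inverse of 7 mod 19 is 11 (since 7·11 = 77 = 4·19 + 1), so t ≡ 11·11 = 121 ≡ 7 (mod 19).
    Then x = 2 + 7·7 = 51, valid modulo lcm(7, 19) = 133: x ≡ 51 (mod 133).
  Combine with x ≡ 6 (mod 8); new modulus lcm = 1064.
    Write x = 51 + 133·t and substitute into x ≡ 6 (mod 8): 133·t ≡ 6 − 51 = -45 (mod 8).
    Reduce coefficients mod 8: 5·t ≡ 3 (mod 8).
    The inverse of 5 mod 8 is 5 (since 5·5 = 25 = 3·8 + 1), so t ≡ 5·3 = 15 ≡ 7 (mod 8).
    Then x = 51 + 133·7 = 982, valid modulo lcm(133, 8) = 1064: x ≡ 982 (mod 1064).
  Combine with x ≡ 8 (mod 9); new modulus lcm = 9576.
    Write x = 982 + 1064·t and substitute into x ≡ 8 (mod 9): 1064·t ≡ 8 − 982 = -974 (mod 9).
    Reduce coefficients mod 9: 2·t ≡ 7 (mod 9).
    The inverse of 2 mod 9 is 5 (since 2·5 = 10 = 1·9 + 1), so t ≡ 5·7 = 35 ≡ 8 (mod 9).
    Then x = 982 + 1064·8 = 9494, valid modulo lcm(1064, 9) = 9576: x ≡ 9494 (mod 9576).
Verify against each original: 9494 mod 7 = 2, 9494 mod 19 = 13, 9494 mod 8 = 6, 9494 mod 9 = 8.

x ≡ 9494 (mod 9576).


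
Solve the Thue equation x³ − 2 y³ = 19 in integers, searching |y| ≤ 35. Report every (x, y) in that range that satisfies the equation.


The equation is x³ - 2y³ = 19. For fixed y, x³ = 2·y³ + 19, so a solution requires the RHS to be a perfect cube.
Strategy: iterate y from -35 to 35, compute RHS = 2·y³ + 19, and check whether it is a (positive or negative) perfect cube.
Check small values of y:
  y = 0: RHS = 19 is not a perfect cube.
  y = 1: RHS = 21 is not a perfect cube.
  y = -1: RHS = 17 is not a perfect cube.
  y = 2: RHS = 35 is not a perfect cube.
  y = -2: RHS = 3 is not a perfect cube.
  y = 3: RHS = 73 is not a perfect cube.
  y = -3: RHS = -35 is not a perfect cube.
Continuing the search up to |y| = 35 finds no solutions either.
No (x, y) in the scanned range satisfies the equation.

No integer solutions with |y| ≤ 35.


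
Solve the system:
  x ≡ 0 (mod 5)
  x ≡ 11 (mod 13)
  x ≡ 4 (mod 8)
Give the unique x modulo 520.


Moduli 5, 13, 8 are pairwise coprime; by CRT there is a unique solution modulo M = 5 · 13 · 8 = 520.
Solve pairwise, accumulating the modulus:
  Start with x ≡ 0 (mod 5).
  Combine with x ≡ 11 (mod 13): since gcd(5, 13) = 1, we get a unique residue mod 65.
    Write x = 0 + 5·t and substitute into x ≡ 11 (mod 13): 5·t ≡ 11 − 0 = 11 (mod 13).
    The inverse of 5 mod 13 is 8 (since 5·8 = 40 = 3·13 + 1), so t ≡ 8·11 = 88 ≡ 10 (mod 13).
    Then x = 0 + 5·10 = 50, valid modulo lcm(5, 13) = 65: x ≡ 50 (mod 65).
  Combine with x ≡ 4 (mod 8): since gcd(65, 8) = 1, we get a unique residue mod 520.
    Write x = 50 + 65·t and substitute into x ≡ 4 (mod 8): 65·t ≡ 4 − 50 = -46 (mod 8).
    Reduce coefficients mod 8: 1·t ≡ 2 (mod 8).
    So t ≡ 2 (mod 8).
    Then x = 50 + 65·2 = 180, valid modulo lcm(65, 8) = 520: x ≡ 180 (mod 520).
Verify: 180 mod 5 = 0 ✓, 180 mod 13 = 11 ✓, 180 mod 8 = 4 ✓.

x ≡ 180 (mod 520).


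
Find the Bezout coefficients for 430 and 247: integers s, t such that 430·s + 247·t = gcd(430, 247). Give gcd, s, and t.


Euclidean algorithm on (430, 247) — divide until remainder is 0:
  430 = 1 · 247 + 183
  247 = 1 · 183 + 64
  183 = 2 · 64 + 55
  64 = 1 · 55 + 9
  55 = 6 · 9 + 1
  9 = 9 · 1 + 0
gcd(430, 247) = 1.
Track Bezout coefficients alongside the remainders: start with r₀ = 430 = a·1 + b·0 (s = 1, t = 0) and r₁ = 247 = a·0 + b·1 (s = 0, t = 1); each new remainder r_{k+1} = r_{k-1} − q_k·r_k inherits s_{k+1} = s_{k-1} − q_k·s_k, t_{k+1} = t_{k-1} − q_k·t_k, so r_k = a·s_k + b·t_k at every step:
  q = 1: r = 183, s = 1 − 1·0 = 1, t = 0 − 1·1 = -1  (check: 430·1 + 247·(-1) = 183)
  q = 1: r = 64, s = 0 − 1·1 = -1, t = 1 − 1·(-1) = 2  (check: 430·(-1) + 247·2 = 64)
  q = 2: r = 55, s = 1 − 2·(-1) = 3, t = -1 − 2·2 = -5  (check: 430·3 + 247·(-5) = 55)
  q = 1: r = 9, s = -1 − 1·3 = -4, t = 2 − 1·(-5) = 7  (check: 430·(-4) + 247·7 = 9)
  q = 6: r = 1, s = 3 − 6·(-4) = 27, t = -5 − 6·7 = -47  (check: 430·27 + 247·(-47) = 1)
The row with r = 1 (the gcd) gives the Bezout coefficients s = 27, t = -47.
Result: 430 · (27) + 247 · (-47) = 1.

gcd(430, 247) = 1; s = 27, t = -47 (check: 430·27 + 247·(-47) = 1).


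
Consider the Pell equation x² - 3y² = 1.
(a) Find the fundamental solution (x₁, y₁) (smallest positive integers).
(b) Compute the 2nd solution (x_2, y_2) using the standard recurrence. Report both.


Step 1: Find the fundamental solution (x₁, y₁) of x² - 3y² = 1.
  Expand √3 as a continued fraction. a₀ = ⌊√3⌋ = 1; iterate m_{k+1} = d_k·a_k − m_k, d_{k+1} = (3 − m_{k+1}²)/d_k, a_{k+1} = ⌊(a₀ + m_{k+1})/d_{k+1}⌋ (starting m₀ = 0, d₀ = 1), with convergents p_k = a_k·p_{k-1} + p_{k-2}, q_k = a_k·q_{k-1} + q_{k-2} (p₋₁ = 1, q₋₁ = 0):
  k = 0: a₀ = 1; p₀/q₀ = 1/1; p₀² − 3·q₀² = 1 − 3 = -2.
  k = 1: m = 1, d = 2, a = ⌊(1 + 1)/2⌋ = 1; p/q = (1·1 + 1)/(1·1 + 0) = 2/1; p² − 3·q² = 4 − 3 = 1.
  The first convergent with p² − 3·q² = 1 gives the fundamental solution (x₁, y₁) = (2, 1).
Step 2: Apply the recurrence (x_{n+1}, y_{n+1}) = (x₁x_n + 3y₁y_n, x₁y_n + y₁x_n) repeatedly.
  From (x_1, y_1) = (2, 1): x_2 = 2·2 + 3·1·1 = 7; y_2 = 2·1 + 1·2 = 4.
Step 3: Verify x_2² - 3·y_2² = 49 - 48 = 1 (should be 1). ✓

(x_1, y_1) = (2, 1); (x_2, y_2) = (7, 4).


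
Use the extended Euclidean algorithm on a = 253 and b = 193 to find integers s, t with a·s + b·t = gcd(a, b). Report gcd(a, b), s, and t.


Euclidean algorithm on (253, 193) — divide until remainder is 0:
  253 = 1 · 193 + 60
  193 = 3 · 60 + 13
  60 = 4 · 13 + 8
  13 = 1 · 8 + 5
  8 = 1 · 5 + 3
  5 = 1 · 3 + 2
  3 = 1 · 2 + 1
  2 = 2 · 1 + 0
gcd(253, 193) = 1.
Track Bezout coefficients alongside the remainders: start with r₀ = 253 = a·1 + b·0 (s = 1, t = 0) and r₁ = 193 = a·0 + b·1 (s = 0, t = 1); each new remainder r_{k+1} = r_{k-1} − q_k·r_k inherits s_{k+1} = s_{k-1} − q_k·s_k, t_{k+1} = t_{k-1} − q_k·t_k, so r_k = a·s_k + b·t_k at every step:
  q = 1: r = 60, s = 1 − 1·0 = 1, t = 0 − 1·1 = -1  (check: 253·1 + 193·(-1) = 60)
  q = 3: r = 13, s = 0 − 3·1 = -3, t = 1 − 3·(-1) = 4  (check: 253·(-3) + 193·4 = 13)
  q = 4: r = 8, s = 1 − 4·(-3) = 13, t = -1 − 4·4 = -17  (check: 253·13 + 193·(-17) = 8)
  q = 1: r = 5, s = -3 − 1·13 = -16, t = 4 − 1·(-17) = 21  (check: 253·(-16) + 193·21 = 5)
  q = 1: r = 3, s = 13 − 1·(-16) = 29, t = -17 − 1·21 = -38  (check: 253·29 + 193·(-38) = 3)
  q = 1: r = 2, s = -16 − 1·29 = -45, t = 21 − 1·(-38) = 59  (check: 253·(-45) + 193·59 = 2)
  q = 1: r = 1, s = 29 − 1·(-45) = 74, t = -38 − 1·59 = -97  (check: 253·74 + 193·(-97) = 1)
The row with r = 1 (the gcd) gives the Bezout coefficients s = 74, t = -97.
Result: 253 · (74) + 193 · (-97) = 1.

gcd(253, 193) = 1; s = 74, t = -97 (check: 253·74 + 193·(-97) = 1).


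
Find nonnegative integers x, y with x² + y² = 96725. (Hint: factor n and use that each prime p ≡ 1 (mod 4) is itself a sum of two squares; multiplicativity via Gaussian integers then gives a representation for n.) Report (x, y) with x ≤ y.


Step 1: Factor n = 96725 = 5^2 · 53 · 73.
Step 2: Check the mod-4 condition on each prime factor: 5 ≡ 1 (mod 4), exponent 2; 53 ≡ 1 (mod 4), exponent 1; 73 ≡ 1 (mod 4), exponent 1.
All primes ≡ 3 (mod 4) appear to even exponent (or don't appear), so by the two-squares theorem n IS expressible as a sum of two squares.
Step 3: Build a representation. Group n = k² · m with k = 5 and m = 53 · 73 = 3869 (a product of primes ≡ 1 (mod 4)); a representation of m scales to one of n via (k·x)² + (k·y)² = k²(x² + y²). Each prime p ≡ 1 (mod 4) is itself a sum of two squares; find a² by testing p − a² for a perfect square:
  53: 53 − 1² = 52, 53 − 2² = 49 = 7² ⇒ 53 = 2² + 7².
  73: 73 − 1² = 72, 73 − 2² = 69, 73 − 3² = 64 = 8² ⇒ 73 = 3² + 8².
  Combine using the Brahmagupta–Fibonacci identity (a² + b²)(c² + d²) = (ac − bd)² + (ad + bc)² = (ac + bd)² + (ad − bc)²:
  53 · 73 = 3869: from (2² + 7²)(3² + 8²), take (2·3 − 7·8, 2·8 + 7·3) = (6 − 56, 16 + 21) = (-50, 37); dropping signs (only squares matter) gives (50, 37); check 50² + 37² = 2500 + 1369 = 3869 ✓.
  Scale by k = 5: (5·50, 5·37) = (250, 185).
Step 4: Order so x ≤ y and verify: 185² + 250² = 34225 + 62500 = 96725 = n. ✓

n = 96725 = 185² + 250² (one valid representation with x ≤ y).


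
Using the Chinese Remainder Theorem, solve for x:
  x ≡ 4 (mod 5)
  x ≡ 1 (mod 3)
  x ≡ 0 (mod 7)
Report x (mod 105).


Moduli 5, 3, 7 are pairwise coprime; by CRT there is a unique solution modulo M = 5 · 3 · 7 = 105.
Solve pairwise, accumulating the modulus:
  Start with x ≡ 4 (mod 5).
  Combine with x ≡ 1 (mod 3): since gcd(5, 3) = 1, we get a unique residue mod 15.
    Write x = 4 + 5·t and substitute into x ≡ 1 (mod 3): 5·t ≡ 1 − 4 = -3 (mod 3).
    Reduce coefficients mod 3: 2·t ≡ 0 (mod 3).
    The inverse of 2 mod 3 is 2 (since 2·2 = 4 = 1·3 + 1), so t ≡ 2·0 = 0 ≡ 0 (mod 3).
    Then x = 4 + 5·0 = 4, valid modulo lcm(5, 3) = 15: x ≡ 4 (mod 15).
  Combine with x ≡ 0 (mod 7): since gcd(15, 7) = 1, we get a unique residue mod 105.
    Write x = 4 + 15·t and substitute into x ≡ 0 (mod 7): 15·t ≡ 0 − 4 = -4 (mod 7).
    Reduce coefficients mod 7: 1·t ≡ 3 (mod 7).
    So t ≡ 3 (mod 7).
    Then x = 4 + 15·3 = 49, valid modulo lcm(15, 7) = 105: x ≡ 49 (mod 105).
Verify: 49 mod 5 = 4 ✓, 49 mod 3 = 1 ✓, 49 mod 7 = 0 ✓.

x ≡ 49 (mod 105).


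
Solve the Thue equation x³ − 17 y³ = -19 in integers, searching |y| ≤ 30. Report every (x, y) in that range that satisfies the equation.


The equation is x³ - 17y³ = -19. For fixed y, x³ = 17·y³ − 19, so a solution requires the RHS to be a perfect cube.
Strategy: iterate y from -30 to 30, compute RHS = 17·y³ − 19, and check whether it is a (positive or negative) perfect cube.
Check small values of y:
  y = 0: RHS = -19 is not a perfect cube.
  y = 1: RHS = -2 is not a perfect cube.
  y = -1: RHS = -36 is not a perfect cube.
  y = 2: RHS = 117 is not a perfect cube.
  y = -2: RHS = -155 is not a perfect cube.
  y = 3: RHS = 440 is not a perfect cube.
  y = -3: RHS = -478 is not a perfect cube.
Continuing the search up to |y| = 30 finds no solutions either.
No (x, y) in the scanned range satisfies the equation.

No integer solutions with |y| ≤ 30.


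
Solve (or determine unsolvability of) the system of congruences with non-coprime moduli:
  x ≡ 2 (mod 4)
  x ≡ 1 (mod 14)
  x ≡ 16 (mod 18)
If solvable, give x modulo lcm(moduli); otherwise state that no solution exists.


Moduli 4, 14, 18 are not pairwise coprime, so CRT works modulo lcm(m_i) when all pairwise compatibility conditions hold.
Pairwise compatibility: gcd(m_i, m_j) must divide a_i - a_j for every pair.
Merge one congruence at a time:
  Start: x ≡ 2 (mod 4).
  Combine with x ≡ 1 (mod 14): gcd(4, 14) = 2, and 1 - 2 = -1 is NOT divisible by 2.
    ⇒ system is inconsistent (no integer solution).

No solution (the system is inconsistent).


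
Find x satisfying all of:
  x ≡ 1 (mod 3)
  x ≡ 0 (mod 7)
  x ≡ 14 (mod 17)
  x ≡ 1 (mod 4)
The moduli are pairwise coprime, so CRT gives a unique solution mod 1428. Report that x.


Product of moduli M = 3 · 7 · 17 · 4 = 1428.
Merge one congruence at a time:
  Start: x ≡ 1 (mod 3).
  Combine with x ≡ 0 (mod 7); new modulus lcm = 21.
    Write x = 1 + 3·t and substitute into x ≡ 0 (mod 7): 3·t ≡ 0 − 1 = -1 (mod 7).
    Reduce coefficients mod 7: 3·t ≡ 6 (mod 7).
    The inverse of 3 mod 7 is 5 (since 3·5 = 15 = 2·7 + 1), so t ≡ 5·6 = 30 ≡ 2 (mod 7).
    Then x = 1 + 3·2 = 7, valid modulo lcm(3, 7) = 21: x ≡ 7 (mod 21).
  Combine with x ≡ 14 (mod 17); new modulus lcm = 357.
    Write x = 7 + 21·t and substitute into x ≡ 14 (mod 17): 21·t ≡ 14 − 7 = 7 (mod 17).
    Reduce coefficients mod 17: 4·t ≡ 7 (mod 17).
    The inverse of 4 mod 17 is 13 (since 4·13 = 52 = 3·17 + 1), so t ≡ 13·7 = 91 ≡ 6 (mod 17).
    Then x = 7 + 21·6 = 133, valid modulo lcm(21, 17) = 357: x ≡ 133 (mod 357).
  Combine with x ≡ 1 (mod 4); new modulus lcm = 1428.
    Write x = 133 + 357·t and substitute into x ≡ 1 (mod 4): 357·t ≡ 1 − 133 = -132 (mod 4).
    Reduce coefficients mod 4: 1·t ≡ 0 (mod 4).
    So t ≡ 0 (mod 4).
    Then x = 133 + 357·0 = 133, valid modulo lcm(357, 4) = 1428: x ≡ 133 (mod 1428).
Verify against each original: 133 mod 3 = 1, 133 mod 7 = 0, 133 mod 17 = 14, 133 mod 4 = 1.

x ≡ 133 (mod 1428).


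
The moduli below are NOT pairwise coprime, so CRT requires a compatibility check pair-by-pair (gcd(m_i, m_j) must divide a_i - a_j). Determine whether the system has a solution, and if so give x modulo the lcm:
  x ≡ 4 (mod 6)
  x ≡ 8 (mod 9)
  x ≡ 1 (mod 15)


Moduli 6, 9, 15 are not pairwise coprime, so CRT works modulo lcm(m_i) when all pairwise compatibility conditions hold.
Pairwise compatibility: gcd(m_i, m_j) must divide a_i - a_j for every pair.
Merge one congruence at a time:
  Start: x ≡ 4 (mod 6).
  Combine with x ≡ 8 (mod 9): gcd(6, 9) = 3, and 8 - 4 = 4 is NOT divisible by 3.
    ⇒ system is inconsistent (no integer solution).

No solution (the system is inconsistent).


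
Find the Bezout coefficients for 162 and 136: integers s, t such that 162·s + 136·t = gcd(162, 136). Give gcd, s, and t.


Euclidean algorithm on (162, 136) — divide until remainder is 0:
  162 = 1 · 136 + 26
  136 = 5 · 26 + 6
  26 = 4 · 6 + 2
  6 = 3 · 2 + 0
gcd(162, 136) = 2.
Track Bezout coefficients alongside the remainders: start with r₀ = 162 = a·1 + b·0 (s = 1, t = 0) and r₁ = 136 = a·0 + b·1 (s = 0, t = 1); each new remainder r_{k+1} = r_{k-1} − q_k·r_k inherits s_{k+1} = s_{k-1} − q_k·s_k, t_{k+1} = t_{k-1} − q_k·t_k, so r_k = a·s_k + b·t_k at every step:
  q = 1: r = 26, s = 1 − 1·0 = 1, t = 0 − 1·1 = -1  (check: 162·1 + 136·(-1) = 26)
  q = 5: r = 6, s = 0 − 5·1 = -5, t = 1 − 5·(-1) = 6  (check: 162·(-5) + 136·6 = 6)
  q = 4: r = 2, s = 1 − 4·(-5) = 21, t = -1 − 4·6 = -25  (check: 162·21 + 136·(-25) = 2)
The row with r = 2 (the gcd) gives the Bezout coefficients s = 21, t = -25.
Result: 162 · (21) + 136 · (-25) = 2.

gcd(162, 136) = 2; s = 21, t = -25 (check: 162·21 + 136·(-25) = 2).


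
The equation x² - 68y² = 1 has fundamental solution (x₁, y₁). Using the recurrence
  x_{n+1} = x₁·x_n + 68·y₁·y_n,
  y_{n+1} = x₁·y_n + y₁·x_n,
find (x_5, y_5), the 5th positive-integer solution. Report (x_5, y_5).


Step 1: Find the fundamental solution (x₁, y₁) of x² - 68y² = 1.
  Expand √68 as a continued fraction. a₀ = ⌊√68⌋ = 8; iterate m_{k+1} = d_k·a_k − m_k, d_{k+1} = (68 − m_{k+1}²)/d_k, a_{k+1} = ⌊(a₀ + m_{k+1})/d_{k+1}⌋ (starting m₀ = 0, d₀ = 1), with convergents p_k = a_k·p_{k-1} + p_{k-2}, q_k = a_k·q_{k-1} + q_{k-2} (p₋₁ = 1, q₋₁ = 0):
  k = 0: a₀ = 8; p₀/q₀ = 8/1; p₀² − 68·q₀² = 64 − 68 = -4.
  k = 1: m = 8, d = 4, a = ⌊(8 + 8)/4⌋ = 4; p/q = (4·8 + 1)/(4·1 + 0) = 33/4; p² − 68·q² = 1089 − 1088 = 1.
  The first convergent with p² − 68·q² = 1 gives the fundamental solution (x₁, y₁) = (33, 4).
Step 2: Apply the recurrence (x_{n+1}, y_{n+1}) = (x₁x_n + 68y₁y_n, x₁y_n + y₁x_n) repeatedly.
  From (x_1, y_1) = (33, 4): x_2 = 33·33 + 68·4·4 = 2177; y_2 = 33·4 + 4·33 = 264.
  From (x_2, y_2) = (2177, 264): x_3 = 33·2177 + 68·4·264 = 143649; y_3 = 33·264 + 4·2177 = 17420.
  From (x_3, y_3) = (143649, 17420): x_4 = 33·143649 + 68·4·17420 = 9478657; y_4 = 33·17420 + 4·143649 = 1149456.
  From (x_4, y_4) = (9478657, 1149456): x_5 = 33·9478657 + 68·4·1149456 = 625447713; y_5 = 33·1149456 + 4·9478657 = 75846676.
Step 3: Verify x_5² - 68·y_5² = 391184841696930369 - 391184841696930368 = 1 (should be 1). ✓

(x_1, y_1) = (33, 4); (x_5, y_5) = (625447713, 75846676).


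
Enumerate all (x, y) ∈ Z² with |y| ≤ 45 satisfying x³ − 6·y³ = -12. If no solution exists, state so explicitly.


The equation is x³ - 6y³ = -12. For fixed y, x³ = 6·y³ − 12, so a solution requires the RHS to be a perfect cube.
Strategy: iterate y from -45 to 45, compute RHS = 6·y³ − 12, and check whether it is a (positive or negative) perfect cube.
Check small values of y:
  y = 0: RHS = -12 is not a perfect cube.
  y = 1: RHS = -6 is not a perfect cube.
  y = -1: RHS = -18 is not a perfect cube.
  y = 2: RHS = 36 is not a perfect cube.
  y = -2: RHS = -60 is not a perfect cube.
  y = 3: RHS = 150 is not a perfect cube.
  y = -3: RHS = -174 is not a perfect cube.
Continuing the search up to |y| = 45 finds no solutions either.
No (x, y) in the scanned range satisfies the equation.

No integer solutions with |y| ≤ 45.


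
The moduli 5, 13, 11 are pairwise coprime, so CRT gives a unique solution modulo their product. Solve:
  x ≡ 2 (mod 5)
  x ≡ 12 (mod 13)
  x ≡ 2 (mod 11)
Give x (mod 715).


Moduli 5, 13, 11 are pairwise coprime; by CRT there is a unique solution modulo M = 5 · 13 · 11 = 715.
Solve pairwise, accumulating the modulus:
  Start with x ≡ 2 (mod 5).
  Combine with x ≡ 12 (mod 13): since gcd(5, 13) = 1, we get a unique residue mod 65.
    Write x = 2 + 5·t and substitute into x ≡ 12 (mod 13): 5·t ≡ 12 − 2 = 10 (mod 13).
    The inverse of 5 mod 13 is 8 (since 5·8 = 40 = 3·13 + 1), so t ≡ 8·10 = 80 ≡ 2 (mod 13).
    Then x = 2 + 5·2 = 12, valid modulo lcm(5, 13) = 65: x ≡ 12 (mod 65).
  Combine with x ≡ 2 (mod 11): since gcd(65, 11) = 1, we get a unique residue mod 715.
    Write x = 12 + 65·t and substitute into x ≡ 2 (mod 11): 65·t ≡ 2 − 12 = -10 (mod 11).
    Reduce coefficients mod 11: 10·t ≡ 1 (mod 11).
    The inverse of 10 mod 11 is 10 (since 10·10 = 100 = 9·11 + 1), so t ≡ 10·1 = 10 ≡ 10 (mod 11).
    Then x = 12 + 65·10 = 662, valid modulo lcm(65, 11) = 715: x ≡ 662 (mod 715).
Verify: 662 mod 5 = 2 ✓, 662 mod 13 = 12 ✓, 662 mod 11 = 2 ✓.

x ≡ 662 (mod 715).


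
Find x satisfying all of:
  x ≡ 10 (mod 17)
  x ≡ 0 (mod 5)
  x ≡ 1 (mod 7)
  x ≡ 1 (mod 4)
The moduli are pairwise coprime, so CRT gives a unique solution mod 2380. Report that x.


Product of moduli M = 17 · 5 · 7 · 4 = 2380.
Merge one congruence at a time:
  Start: x ≡ 10 (mod 17).
  Combine with x ≡ 0 (mod 5); new modulus lcm = 85.
    Write x = 10 + 17·t and substitute into x ≡ 0 (mod 5): 17·t ≡ 0 − 10 = -10 (mod 5).
    Reduce coefficients mod 5: 2·t ≡ 0 (mod 5).
    The inverse of 2 mod 5 is 3 (since 2·3 = 6 = 1·5 + 1), so t ≡ 3·0 = 0 ≡ 0 (mod 5).
    Then x = 10 + 17·0 = 10, valid modulo lcm(17, 5) = 85: x ≡ 10 (mod 85).
  Combine with x ≡ 1 (mod 7); new modulus lcm = 595.
    Write x = 10 + 85·t and substitute into x ≡ 1 (mod 7): 85·t ≡ 1 − 10 = -9 (mod 7).
    Reduce coefficients mod 7: 1·t ≡ 5 (mod 7).
    So t ≡ 5 (mod 7).
    Then x = 10 + 85·5 = 435, valid modulo lcm(85, 7) = 595: x ≡ 435 (mod 595).
  Combine with x ≡ 1 (mod 4); new modulus lcm = 2380.
    Write x = 435 + 595·t and substitute into x ≡ 1 (mod 4): 595·t ≡ 1 − 435 = -434 (mod 4).
    Reduce coefficients mod 4: 3·t ≡ 2 (mod 4).
    The inverse of 3 mod 4 is 3 (since 3·3 = 9 = 2·4 + 1), so t ≡ 3·2 = 6 ≡ 2 (mod 4).
    Then x = 435 + 595·2 = 1625, valid modulo lcm(595, 4) = 2380: x ≡ 1625 (mod 2380).
Verify against each original: 1625 mod 17 = 10, 1625 mod 5 = 0, 1625 mod 7 = 1, 1625 mod 4 = 1.

x ≡ 1625 (mod 2380).


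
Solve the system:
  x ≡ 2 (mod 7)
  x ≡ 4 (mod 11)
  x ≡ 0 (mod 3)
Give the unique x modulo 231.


Moduli 7, 11, 3 are pairwise coprime; by CRT there is a unique solution modulo M = 7 · 11 · 3 = 231.
Solve pairwise, accumulating the modulus:
  Start with x ≡ 2 (mod 7).
  Combine with x ≡ 4 (mod 11): since gcd(7, 11) = 1, we get a unique residue mod 77.
    Write x = 2 + 7·t and substitute into x ≡ 4 (mod 11): 7·t ≡ 4 − 2 = 2 (mod 11).
    The inverse of 7 mod 11 is 8 (since 7·8 = 56 = 5·11 + 1), so t ≡ 8·2 = 16 ≡ 5 (mod 11).
    Then x = 2 + 7·5 = 37, valid modulo lcm(7, 11) = 77: x ≡ 37 (mod 77).
  Combine with x ≡ 0 (mod 3): since gcd(77, 3) = 1, we get a unique residue mod 231.
    Write x = 37 + 77·t and substitute into x ≡ 0 (mod 3): 77·t ≡ 0 − 37 = -37 (mod 3).
    Reduce coefficients mod 3: 2·t ≡ 2 (mod 3).
    The inverse of 2 mod 3 is 2 (since 2·2 = 4 = 1·3 + 1), so t ≡ 2·2 = 4 ≡ 1 (mod 3).
    Then x = 37 + 77·1 = 114, valid modulo lcm(77, 3) = 231: x ≡ 114 (mod 231).
Verify: 114 mod 7 = 2 ✓, 114 mod 11 = 4 ✓, 114 mod 3 = 0 ✓.

x ≡ 114 (mod 231).


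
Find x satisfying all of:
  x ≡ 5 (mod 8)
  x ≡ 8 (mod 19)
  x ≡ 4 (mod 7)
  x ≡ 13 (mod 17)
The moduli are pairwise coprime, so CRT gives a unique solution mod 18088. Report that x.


Product of moduli M = 8 · 19 · 7 · 17 = 18088.
Merge one congruence at a time:
  Start: x ≡ 5 (mod 8).
  Combine with x ≡ 8 (mod 19); new modulus lcm = 152.
    Write x = 5 + 8·t and substitute into x ≡ 8 (mod 19): 8·t ≡ 8 − 5 = 3 (mod 19).
    The inverse of 8 mod 19 is 12 (since 8·12 = 96 = 5·19 + 1), so t ≡ 12·3 = 36 ≡ 17 (mod 19).
    Then x = 5 + 8·17 = 141, valid modulo lcm(8, 19) = 152: x ≡ 141 (mod 152).
  Combine with x ≡ 4 (mod 7); new modulus lcm = 1064.
    Write x = 141 + 152·t and substitute into x ≡ 4 (mod 7): 152·t ≡ 4 − 141 = -137 (mod 7).
    Reduce coefficients mod 7: 5·t ≡ 3 (mod 7).
    The inverse of 5 mod 7 is 3 (since 5·3 = 15 = 2·7 + 1), so t ≡ 3·3 = 9 ≡ 2 (mod 7).
    Then x = 141 + 152·2 = 445, valid modulo lcm(152, 7) = 1064: x ≡ 445 (mod 1064).
  Combine with x ≡ 13 (mod 17); new modulus lcm = 18088.
    Write x = 445 + 1064·t and substitute into x ≡ 13 (mod 17): 1064·t ≡ 13 − 445 = -432 (mod 17).
    Reduce coefficients mod 17: 10·t ≡ 10 (mod 17).
    The inverse of 10 mod 17 is 12 (since 10·12 = 120 = 7·17 + 1), so t ≡ 12·10 = 120 ≡ 1 (mod 17).
    Then x = 445 + 1064·1 = 1509, valid modulo lcm(1064, 17) = 18088: x ≡ 1509 (mod 18088).
Verify against each original: 1509 mod 8 = 5, 1509 mod 19 = 8, 1509 mod 7 = 4, 1509 mod 17 = 13.

x ≡ 1509 (mod 18088).


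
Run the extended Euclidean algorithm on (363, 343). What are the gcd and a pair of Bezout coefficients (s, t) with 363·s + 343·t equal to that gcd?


Euclidean algorithm on (363, 343) — divide until remainder is 0:
  363 = 1 · 343 + 20
  343 = 17 · 20 + 3
  20 = 6 · 3 + 2
  3 = 1 · 2 + 1
  2 = 2 · 1 + 0
gcd(363, 343) = 1.
Track Bezout coefficients alongside the remainders: start with r₀ = 363 = a·1 + b·0 (s = 1, t = 0) and r₁ = 343 = a·0 + b·1 (s = 0, t = 1); each new remainder r_{k+1} = r_{k-1} − q_k·r_k inherits s_{k+1} = s_{k-1} − q_k·s_k, t_{k+1} = t_{k-1} − q_k·t_k, so r_k = a·s_k + b·t_k at every step:
  q = 1: r = 20, s = 1 − 1·0 = 1, t = 0 − 1·1 = -1  (check: 363·1 + 343·(-1) = 20)
  q = 17: r = 3, s = 0 − 17·1 = -17, t = 1 − 17·(-1) = 18  (check: 363·(-17) + 343·18 = 3)
  q = 6: r = 2, s = 1 − 6·(-17) = 103, t = -1 − 6·18 = -109  (check: 363·103 + 343·(-109) = 2)
  q = 1: r = 1, s = -17 − 1·103 = -120, t = 18 − 1·(-109) = 127  (check: 363·(-120) + 343·127 = 1)
The row with r = 1 (the gcd) gives the Bezout coefficients s = -120, t = 127.
Result: 363 · (-120) + 343 · (127) = 1.

gcd(363, 343) = 1; s = -120, t = 127 (check: 363·(-120) + 343·127 = 1).


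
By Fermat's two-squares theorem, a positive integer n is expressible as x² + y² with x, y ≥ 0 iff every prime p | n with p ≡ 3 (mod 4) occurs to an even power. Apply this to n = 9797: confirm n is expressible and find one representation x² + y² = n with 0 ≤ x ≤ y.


Step 1: Factor n = 9797 = 97 · 101.
Step 2: Check the mod-4 condition on each prime factor: 97 ≡ 1 (mod 4), exponent 1; 101 ≡ 1 (mod 4), exponent 1.
All primes ≡ 3 (mod 4) appear to even exponent (or don't appear), so by the two-squares theorem n IS expressible as a sum of two squares.
Step 3: Build a representation. Here n = 97 · 101 is a product of primes ≡ 1 (mod 4). Each prime p ≡ 1 (mod 4) is itself a sum of two squares; find a² by testing p − a² for a perfect square:
  97: 97 − 1² = 96, 97 − 2² = 93, 97 − 3² = 88, 97 − 4² = 81 = 9² ⇒ 97 = 4² + 9².
  101: 101 − 1² = 100 = 10² ⇒ 101 = 1² + 10².
  Combine using the Brahmagupta–Fibonacci identity (a² + b²)(c² + d²) = (ac − bd)² + (ad + bc)² = (ac + bd)² + (ad − bc)²:
  97 · 101 = 9797: from (4² + 9²)(1² + 10²), take (4·1 − 9·10, 4·10 + 9·1) = (4 − 90, 40 + 9) = (-86, 49); dropping signs (only squares matter) gives (86, 49); check 86² + 49² = 7396 + 2401 = 9797 ✓.
Step 4: Order so x ≤ y and verify: 49² + 86² = 2401 + 7396 = 9797 = n. ✓

n = 9797 = 49² + 86² (one valid representation with x ≤ y).


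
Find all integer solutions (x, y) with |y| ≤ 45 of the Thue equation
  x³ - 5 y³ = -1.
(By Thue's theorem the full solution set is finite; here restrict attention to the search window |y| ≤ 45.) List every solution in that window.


The equation is x³ - 5y³ = -1. For fixed y, x³ = 5·y³ − 1, so a solution requires the RHS to be a perfect cube.
Strategy: iterate y from -45 to 45, compute RHS = 5·y³ − 1, and check whether it is a (positive or negative) perfect cube.
Check small values of y:
  y = 0: RHS = -1 = (-1)³ ⇒ x = -1 works.
  y = 1: RHS = 4 is not a perfect cube.
  y = -1: RHS = -6 is not a perfect cube.
  y = 2: RHS = 39 is not a perfect cube.
  y = -2: RHS = -41 is not a perfect cube.
  y = 3: RHS = 134 is not a perfect cube.
  y = -3: RHS = -136 is not a perfect cube.
Continuing the search up to |y| = 45 finds no further solutions beyond those listed.
Collected solutions: (-1, 0).

Solutions (with |y| ≤ 45): (-1, 0).


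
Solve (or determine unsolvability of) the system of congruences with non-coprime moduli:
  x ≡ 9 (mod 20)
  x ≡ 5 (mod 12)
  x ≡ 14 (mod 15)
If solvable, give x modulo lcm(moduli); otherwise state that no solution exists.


Moduli 20, 12, 15 are not pairwise coprime, so CRT works modulo lcm(m_i) when all pairwise compatibility conditions hold.
Pairwise compatibility: gcd(m_i, m_j) must divide a_i - a_j for every pair.
Merge one congruence at a time:
  Start: x ≡ 9 (mod 20).
  Combine with x ≡ 5 (mod 12): gcd(20, 12) = 4; 5 - 9 = -4, which IS divisible by 4, so compatible.
    Write x = 9 + 20·t and substitute into x ≡ 5 (mod 12): 20·t ≡ 5 − 9 = -4 (mod 12).
    Divide the congruence (and modulus) by g = 4: 5·t ≡ -1 (mod 3).
    Reduce coefficients mod 3: 2·t ≡ 2 (mod 3).
    The inverse of 2 mod 3 is 2 (since 2·2 = 4 = 1·3 + 1), so t ≡ 2·2 = 4 ≡ 1 (mod 3).
    Then x = 9 + 20·1 = 29, valid modulo lcm(20, 12) = 60: x ≡ 29 (mod 60).
  Combine with x ≡ 14 (mod 15): gcd(60, 15) = 15; 14 - 29 = -15, which IS divisible by 15, so compatible.
    Write x = 29 + 60·t and substitute into x ≡ 14 (mod 15): 60·t ≡ 14 − 29 = -15 (mod 15).
    Divide the congruence (and modulus) by g = 15: 4·t ≡ -1 (mod 1).
    Modulo 1 every t works; take t = 0.
    Then x = 29 + 60·0 = 29, valid modulo lcm(60, 15) = 60: x ≡ 29 (mod 60).
Verify: 29 mod 20 = 9, 29 mod 12 = 5, 29 mod 15 = 14.

x ≡ 29 (mod 60).


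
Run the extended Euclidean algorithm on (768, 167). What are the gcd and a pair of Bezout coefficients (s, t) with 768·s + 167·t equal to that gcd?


Euclidean algorithm on (768, 167) — divide until remainder is 0:
  768 = 4 · 167 + 100
  167 = 1 · 100 + 67
  100 = 1 · 67 + 33
  67 = 2 · 33 + 1
  33 = 33 · 1 + 0
gcd(768, 167) = 1.
Track Bezout coefficients alongside the remainders: start with r₀ = 768 = a·1 + b·0 (s = 1, t = 0) and r₁ = 167 = a·0 + b·1 (s = 0, t = 1); each new remainder r_{k+1} = r_{k-1} − q_k·r_k inherits s_{k+1} = s_{k-1} − q_k·s_k, t_{k+1} = t_{k-1} − q_k·t_k, so r_k = a·s_k + b·t_k at every step:
  q = 4: r = 100, s = 1 − 4·0 = 1, t = 0 − 4·1 = -4  (check: 768·1 + 167·(-4) = 100)
  q = 1: r = 67, s = 0 − 1·1 = -1, t = 1 − 1·(-4) = 5  (check: 768·(-1) + 167·5 = 67)
  q = 1: r = 33, s = 1 − 1·(-1) = 2, t = -4 − 1·5 = -9  (check: 768·2 + 167·(-9) = 33)
  q = 2: r = 1, s = -1 − 2·2 = -5, t = 5 − 2·(-9) = 23  (check: 768·(-5) + 167·23 = 1)
The row with r = 1 (the gcd) gives the Bezout coefficients s = -5, t = 23.
Result: 768 · (-5) + 167 · (23) = 1.

gcd(768, 167) = 1; s = -5, t = 23 (check: 768·(-5) + 167·23 = 1).


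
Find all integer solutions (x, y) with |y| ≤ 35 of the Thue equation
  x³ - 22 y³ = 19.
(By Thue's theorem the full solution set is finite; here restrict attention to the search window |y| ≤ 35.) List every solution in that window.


The equation is x³ - 22y³ = 19. For fixed y, x³ = 22·y³ + 19, so a solution requires the RHS to be a perfect cube.
Strategy: iterate y from -35 to 35, compute RHS = 22·y³ + 19, and check whether it is a (positive or negative) perfect cube.
Check small values of y:
  y = 0: RHS = 19 is not a perfect cube.
  y = 1: RHS = 41 is not a perfect cube.
  y = -1: RHS = -3 is not a perfect cube.
  y = 2: RHS = 195 is not a perfect cube.
  y = -2: RHS = -157 is not a perfect cube.
  y = 3: RHS = 613 is not a perfect cube.
  y = -3: RHS = -575 is not a perfect cube.
Continuing the search up to |y| = 35 finds no solutions either.
No (x, y) in the scanned range satisfies the equation.

No integer solutions with |y| ≤ 35.


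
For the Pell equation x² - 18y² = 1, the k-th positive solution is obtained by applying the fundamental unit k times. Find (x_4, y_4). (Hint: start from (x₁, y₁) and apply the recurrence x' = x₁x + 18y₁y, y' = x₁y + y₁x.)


Step 1: Find the fundamental solution (x₁, y₁) of x² - 18y² = 1.
  Expand √18 as a continued fraction. a₀ = ⌊√18⌋ = 4; iterate m_{k+1} = d_k·a_k − m_k, d_{k+1} = (18 − m_{k+1}²)/d_k, a_{k+1} = ⌊(a₀ + m_{k+1})/d_{k+1}⌋ (starting m₀ = 0, d₀ = 1), with convergents p_k = a_k·p_{k-1} + p_{k-2}, q_k = a_k·q_{k-1} + q_{k-2} (p₋₁ = 1, q₋₁ = 0):
  k = 0: a₀ = 4; p₀/q₀ = 4/1; p₀² − 18·q₀² = 16 − 18 = -2.
  k = 1: m = 4, d = 2, a = ⌊(4 + 4)/2⌋ = 4; p/q = (4·4 + 1)/(4·1 + 0) = 17/4; p² − 18·q² = 289 − 288 = 1.
  The first convergent with p² − 18·q² = 1 gives the fundamental solution (x₁, y₁) = (17, 4).
Step 2: Apply the recurrence (x_{n+1}, y_{n+1}) = (x₁x_n + 18y₁y_n, x₁y_n + y₁x_n) repeatedly.
  From (x_1, y_1) = (17, 4): x_2 = 17·17 + 18·4·4 = 577; y_2 = 17·4 + 4·17 = 136.
  From (x_2, y_2) = (577, 136): x_3 = 17·577 + 18·4·136 = 19601; y_3 = 17·136 + 4·577 = 4620.
  From (x_3, y_3) = (19601, 4620): x_4 = 17·19601 + 18·4·4620 = 665857; y_4 = 17·4620 + 4·19601 = 156944.
Step 3: Verify x_4² - 18·y_4² = 443365544449 - 443365544448 = 1 (should be 1). ✓

(x_1, y_1) = (17, 4); (x_4, y_4) = (665857, 156944).


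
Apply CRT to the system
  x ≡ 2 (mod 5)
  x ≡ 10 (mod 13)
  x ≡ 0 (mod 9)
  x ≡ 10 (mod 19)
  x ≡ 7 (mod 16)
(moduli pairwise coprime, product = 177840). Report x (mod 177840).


Product of moduli M = 5 · 13 · 9 · 19 · 16 = 177840.
Merge one congruence at a time:
  Start: x ≡ 2 (mod 5).
  Combine with x ≡ 10 (mod 13); new modulus lcm = 65.
    Write x = 2 + 5·t and substitute into x ≡ 10 (mod 13): 5·t ≡ 10 − 2 = 8 (mod 13).
    The inverse of 5 mod 13 is 8 (since 5·8 = 40 = 3·13 + 1), so t ≡ 8·8 = 64 ≡ 12 (mod 13).
    Then x = 2 + 5·12 = 62, valid modulo lcm(5, 13) = 65: x ≡ 62 (mod 65).
  Combine with x ≡ 0 (mod 9); new modulus lcm = 585.
    Write x = 62 + 65·t and substitute into x ≡ 0 (mod 9): 65·t ≡ 0 − 62 = -62 (mod 9).
    Reduce coefficients mod 9: 2·t ≡ 1 (mod 9).
    The inverse of 2 mod 9 is 5 (since 2·5 = 10 = 1·9 + 1), so t ≡ 5·1 = 5 ≡ 5 (mod 9).
    Then x = 62 + 65·5 = 387, valid modulo lcm(65, 9) = 585: x ≡ 387 (mod 585).
  Combine with x ≡ 10 (mod 19); new modulus lcm = 11115.
    Write x = 387 + 585·t and substitute into x ≡ 10 (mod 19): 585·t ≡ 10 − 387 = -377 (mod 19).
    Reduce coefficients mod 19: 15·t ≡ 3 (mod 19).
    The inverse of 15 mod 19 is 14 (since 15·14 = 210 = 11·19 + 1), so t ≡ 14·3 = 42 ≡ 4 (mod 19).
    Then x = 387 + 585·4 = 2727, valid modulo lcm(585, 19) = 11115: x ≡ 2727 (mod 11115).
  Combine with x ≡ 7 (mod 16); new modulus lcm = 177840.
    Write x = 2727 + 11115·t and substitute into x ≡ 7 (mod 16): 11115·t ≡ 7 − 2727 = -2720 (mod 16).
    Reduce coefficients mod 16: 11·t ≡ 0 (mod 16).
    The inverse of 11 mod 16 is 3 (since 11·3 = 33 = 2·16 + 1), so t ≡ 3·0 = 0 ≡ 0 (mod 16).
    Then x = 2727 + 11115·0 = 2727, valid modulo lcm(11115, 16) = 177840: x ≡ 2727 (mod 177840).
Verify against each original: 2727 mod 5 = 2, 2727 mod 13 = 10, 2727 mod 9 = 0, 2727 mod 19 = 10, 2727 mod 16 = 7.

x ≡ 2727 (mod 177840).


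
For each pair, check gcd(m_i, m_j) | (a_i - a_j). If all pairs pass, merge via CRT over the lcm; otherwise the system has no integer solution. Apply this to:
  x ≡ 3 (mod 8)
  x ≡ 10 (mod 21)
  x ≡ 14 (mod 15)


Moduli 8, 21, 15 are not pairwise coprime, so CRT works modulo lcm(m_i) when all pairwise compatibility conditions hold.
Pairwise compatibility: gcd(m_i, m_j) must divide a_i - a_j for every pair.
Merge one congruence at a time:
  Start: x ≡ 3 (mod 8).
  Combine with x ≡ 10 (mod 21): gcd(8, 21) = 1; 10 - 3 = 7, which IS divisible by 1, so compatible.
    Write x = 3 + 8·t and substitute into x ≡ 10 (mod 21): 8·t ≡ 10 − 3 = 7 (mod 21).
    The inverse of 8 mod 21 is 8 (since 8·8 = 64 = 3·21 + 1), so t ≡ 8·7 = 56 ≡ 14 (mod 21).
    Then x = 3 + 8·14 = 115, valid modulo lcm(8, 21) = 168: x ≡ 115 (mod 168).
  Combine with x ≡ 14 (mod 15): gcd(168, 15) = 3, and 14 - 115 = -101 is NOT divisible by 3.
    ⇒ system is inconsistent (no integer solution).

No solution (the system is inconsistent).


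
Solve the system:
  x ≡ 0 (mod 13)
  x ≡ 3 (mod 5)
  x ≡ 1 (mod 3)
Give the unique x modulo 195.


Moduli 13, 5, 3 are pairwise coprime; by CRT there is a unique solution modulo M = 13 · 5 · 3 = 195.
Solve pairwise, accumulating the modulus:
  Start with x ≡ 0 (mod 13).
  Combine with x ≡ 3 (mod 5): since gcd(13, 5) = 1, we get a unique residue mod 65.
    Write x = 0 + 13·t and substitute into x ≡ 3 (mod 5): 13·t ≡ 3 − 0 = 3 (mod 5).
    Reduce coefficients mod 5: 3·t ≡ 3 (mod 5).
    The inverse of 3 mod 5 is 2 (since 3·2 = 6 = 1·5 + 1), so t ≡ 2·3 = 6 ≡ 1 (mod 5).
    Then x = 0 + 13·1 = 13, valid modulo lcm(13, 5) = 65: x ≡ 13 (mod 65).
  Combine with x ≡ 1 (mod 3): since gcd(65, 3) = 1, we get a unique residue mod 195.
    Write x = 13 + 65·t and substitute into x ≡ 1 (mod 3): 65·t ≡ 1 − 13 = -12 (mod 3).
    Reduce coefficients mod 3: 2·t ≡ 0 (mod 3).
    The inverse of 2 mod 3 is 2 (since 2·2 = 4 = 1·3 + 1), so t ≡ 2·0 = 0 ≡ 0 (mod 3).
    Then x = 13 + 65·0 = 13, valid modulo lcm(65, 3) = 195: x ≡ 13 (mod 195).
Verify: 13 mod 13 = 0 ✓, 13 mod 5 = 3 ✓, 13 mod 3 = 1 ✓.

x ≡ 13 (mod 195).
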